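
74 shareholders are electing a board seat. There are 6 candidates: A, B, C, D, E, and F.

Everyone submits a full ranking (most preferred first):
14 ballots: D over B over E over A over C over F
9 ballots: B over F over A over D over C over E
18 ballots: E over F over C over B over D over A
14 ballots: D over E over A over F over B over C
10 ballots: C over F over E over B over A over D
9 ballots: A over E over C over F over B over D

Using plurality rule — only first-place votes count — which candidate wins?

First-place votes: A 9, B 9, C 10, D 28, E 18, F 0.

D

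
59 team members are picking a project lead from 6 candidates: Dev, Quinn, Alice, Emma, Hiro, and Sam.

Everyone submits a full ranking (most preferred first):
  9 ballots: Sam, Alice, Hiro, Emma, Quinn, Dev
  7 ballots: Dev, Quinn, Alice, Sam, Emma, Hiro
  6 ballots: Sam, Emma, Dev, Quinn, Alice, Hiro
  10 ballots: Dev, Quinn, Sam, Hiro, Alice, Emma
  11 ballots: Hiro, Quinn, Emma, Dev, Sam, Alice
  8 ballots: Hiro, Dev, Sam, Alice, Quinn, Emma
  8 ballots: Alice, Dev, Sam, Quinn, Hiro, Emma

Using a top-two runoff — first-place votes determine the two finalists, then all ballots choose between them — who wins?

Round 1 first-place votes: Dev 17, Quinn 0, Alice 8, Emma 0, Hiro 19, Sam 15. Hiro and Dev advance.
Runoff: Hiro is ranked above Dev on 28 ballots, Dev above Hiro on 31.

Dev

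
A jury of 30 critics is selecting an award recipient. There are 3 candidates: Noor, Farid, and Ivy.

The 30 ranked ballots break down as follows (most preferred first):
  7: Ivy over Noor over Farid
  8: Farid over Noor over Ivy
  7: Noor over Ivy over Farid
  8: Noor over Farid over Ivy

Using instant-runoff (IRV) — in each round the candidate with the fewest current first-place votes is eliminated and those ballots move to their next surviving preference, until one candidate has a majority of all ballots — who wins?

Round 1: Noor 15, Farid 8, Ivy 7. Ivy eliminated.
Round 2: Noor 22, Farid 8. Noor has a majority (≥16).

Noor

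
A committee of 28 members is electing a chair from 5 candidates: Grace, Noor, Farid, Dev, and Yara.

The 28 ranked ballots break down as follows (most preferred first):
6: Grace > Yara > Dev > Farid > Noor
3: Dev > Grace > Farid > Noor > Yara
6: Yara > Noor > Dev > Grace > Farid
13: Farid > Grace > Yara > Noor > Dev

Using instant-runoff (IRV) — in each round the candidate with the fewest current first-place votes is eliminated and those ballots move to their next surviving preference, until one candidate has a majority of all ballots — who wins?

Round 1: Grace 6, Noor 0, Farid 13, Dev 3, Yara 6. Noor eliminated.
Round 2: Grace 6, Farid 13, Dev 3, Yara 6. Dev eliminated.
Round 3: Grace 9, Farid 13, Yara 6. Yara eliminated.
Round 4: Grace 15, Farid 13. Grace has a majority (≥15).

Grace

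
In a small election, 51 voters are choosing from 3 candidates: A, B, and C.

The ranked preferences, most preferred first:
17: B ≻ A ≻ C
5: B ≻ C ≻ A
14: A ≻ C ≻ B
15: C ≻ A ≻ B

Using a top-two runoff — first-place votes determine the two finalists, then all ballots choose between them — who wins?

Round 1 first-place votes: A 14, B 22, C 15. B and C advance.
Runoff: B is ranked above C on 22 ballots, C above B on 29.

C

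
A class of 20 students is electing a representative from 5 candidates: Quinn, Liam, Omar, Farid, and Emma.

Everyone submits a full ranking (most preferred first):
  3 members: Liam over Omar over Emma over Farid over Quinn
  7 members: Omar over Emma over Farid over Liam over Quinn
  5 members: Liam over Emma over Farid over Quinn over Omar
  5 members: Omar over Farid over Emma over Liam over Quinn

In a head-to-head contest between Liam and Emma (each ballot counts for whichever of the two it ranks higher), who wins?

Emma

Liam is ranked above Emma on 8 ballots; Emma above Liam on 12.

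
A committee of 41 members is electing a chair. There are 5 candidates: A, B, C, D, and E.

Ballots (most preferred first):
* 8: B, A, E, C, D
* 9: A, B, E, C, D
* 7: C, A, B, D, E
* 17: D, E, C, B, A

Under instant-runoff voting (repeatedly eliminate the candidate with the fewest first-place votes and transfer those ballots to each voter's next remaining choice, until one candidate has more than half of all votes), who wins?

A

Round 1: A 9, B 8, C 7, D 17, E 0. E eliminated.
Round 2: A 9, B 8, C 7, D 17. C eliminated.
Round 3: A 16, B 8, D 17. B eliminated.
Round 4: A 24, D 17. A has a majority (≥21).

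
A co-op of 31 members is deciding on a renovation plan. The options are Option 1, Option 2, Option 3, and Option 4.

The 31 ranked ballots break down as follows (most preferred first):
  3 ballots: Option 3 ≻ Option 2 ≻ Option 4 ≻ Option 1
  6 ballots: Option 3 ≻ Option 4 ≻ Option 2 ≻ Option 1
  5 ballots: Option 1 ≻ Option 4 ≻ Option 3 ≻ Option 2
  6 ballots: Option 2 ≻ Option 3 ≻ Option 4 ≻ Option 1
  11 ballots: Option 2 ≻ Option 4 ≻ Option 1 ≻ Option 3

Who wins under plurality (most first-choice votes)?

First-place votes: Option 1 5, Option 2 17, Option 3 9, Option 4 0.

Option 2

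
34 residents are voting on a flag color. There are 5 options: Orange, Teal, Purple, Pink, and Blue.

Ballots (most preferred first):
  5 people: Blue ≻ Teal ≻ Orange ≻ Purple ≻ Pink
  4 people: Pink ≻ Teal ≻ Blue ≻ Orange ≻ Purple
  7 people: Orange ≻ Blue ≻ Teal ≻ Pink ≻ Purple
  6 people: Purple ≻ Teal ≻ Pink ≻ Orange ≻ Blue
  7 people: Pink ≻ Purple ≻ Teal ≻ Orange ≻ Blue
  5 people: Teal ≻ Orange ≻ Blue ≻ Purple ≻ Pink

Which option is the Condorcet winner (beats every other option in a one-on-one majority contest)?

Teal vs Orange: 27–7
Teal vs Purple: 21–13
Teal vs Pink: 23–11
Teal vs Blue: 22–12
Teal beats every other option.

Teal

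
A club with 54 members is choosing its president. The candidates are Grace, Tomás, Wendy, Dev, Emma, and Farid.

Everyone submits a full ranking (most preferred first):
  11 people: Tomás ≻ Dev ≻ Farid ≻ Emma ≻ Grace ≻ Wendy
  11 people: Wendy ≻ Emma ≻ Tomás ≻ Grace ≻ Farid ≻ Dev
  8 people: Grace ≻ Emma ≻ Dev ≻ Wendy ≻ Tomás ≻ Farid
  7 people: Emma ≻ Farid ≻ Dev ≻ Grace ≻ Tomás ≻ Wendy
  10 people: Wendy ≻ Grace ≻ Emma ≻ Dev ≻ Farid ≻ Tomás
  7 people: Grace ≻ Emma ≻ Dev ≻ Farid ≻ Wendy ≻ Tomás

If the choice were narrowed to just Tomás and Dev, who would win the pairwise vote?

Tomás is ranked above Dev on 22 ballots; Dev above Tomás on 32.

Dev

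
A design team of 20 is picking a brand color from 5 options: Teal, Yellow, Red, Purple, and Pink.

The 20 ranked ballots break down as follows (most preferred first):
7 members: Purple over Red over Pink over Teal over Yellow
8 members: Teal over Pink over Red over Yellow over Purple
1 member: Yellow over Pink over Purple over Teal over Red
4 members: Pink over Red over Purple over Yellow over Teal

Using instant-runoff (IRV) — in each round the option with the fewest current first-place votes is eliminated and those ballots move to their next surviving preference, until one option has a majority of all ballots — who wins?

Purple

Round 1: Teal 8, Yellow 1, Red 0, Purple 7, Pink 4. Red eliminated.
Round 2: Teal 8, Yellow 1, Purple 7, Pink 4. Yellow eliminated.
Round 3: Teal 8, Purple 7, Pink 5. Pink eliminated.
Round 4: Teal 8, Purple 12. Purple has a majority (≥11).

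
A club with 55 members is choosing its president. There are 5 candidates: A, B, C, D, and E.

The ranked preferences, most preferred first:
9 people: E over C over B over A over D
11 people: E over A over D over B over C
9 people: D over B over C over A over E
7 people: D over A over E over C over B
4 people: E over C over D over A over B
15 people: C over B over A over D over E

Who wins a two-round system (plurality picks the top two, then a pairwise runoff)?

Round 1 first-place votes: A 0, B 0, C 15, D 16, E 24. E and D advance.
Runoff: E is ranked above D on 24 ballots, D above E on 31.

D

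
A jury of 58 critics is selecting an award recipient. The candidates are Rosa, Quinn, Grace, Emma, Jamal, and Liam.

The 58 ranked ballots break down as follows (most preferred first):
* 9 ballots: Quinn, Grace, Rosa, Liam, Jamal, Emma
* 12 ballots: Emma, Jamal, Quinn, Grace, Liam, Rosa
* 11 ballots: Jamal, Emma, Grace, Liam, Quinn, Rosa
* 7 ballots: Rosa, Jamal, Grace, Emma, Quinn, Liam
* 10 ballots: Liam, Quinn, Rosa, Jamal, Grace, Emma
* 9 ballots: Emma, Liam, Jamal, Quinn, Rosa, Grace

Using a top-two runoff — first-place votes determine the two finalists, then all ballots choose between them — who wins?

Round 1 first-place votes: Rosa 7, Quinn 9, Grace 0, Emma 21, Jamal 11, Liam 10. Emma and Jamal advance.
Runoff: Emma is ranked above Jamal on 21 ballots, Jamal above Emma on 37.

Jamal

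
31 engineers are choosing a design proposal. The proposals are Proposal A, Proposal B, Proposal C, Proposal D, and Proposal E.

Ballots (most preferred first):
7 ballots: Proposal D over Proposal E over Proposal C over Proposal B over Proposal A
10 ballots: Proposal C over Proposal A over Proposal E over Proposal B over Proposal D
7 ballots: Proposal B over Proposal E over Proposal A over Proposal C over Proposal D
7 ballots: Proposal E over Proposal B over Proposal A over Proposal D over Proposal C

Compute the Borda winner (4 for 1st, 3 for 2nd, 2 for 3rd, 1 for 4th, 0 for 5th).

Proposal E

Proposal A: 7×0 + 10×3 + 7×2 + 7×2 = 58
Proposal B: 7×1 + 10×1 + 7×4 + 7×3 = 66
Proposal C: 7×2 + 10×4 + 7×1 + 7×0 = 61
Proposal D: 7×4 + 10×0 + 7×0 + 7×1 = 35
Proposal E: 7×3 + 10×2 + 7×3 + 7×4 = 90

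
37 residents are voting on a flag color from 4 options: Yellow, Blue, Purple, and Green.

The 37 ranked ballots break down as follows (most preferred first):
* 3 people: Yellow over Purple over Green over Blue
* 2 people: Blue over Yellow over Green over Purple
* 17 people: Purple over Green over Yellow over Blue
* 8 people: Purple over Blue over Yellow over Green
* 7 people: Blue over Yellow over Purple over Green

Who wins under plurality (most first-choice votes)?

First-place votes: Yellow 3, Blue 9, Purple 25, Green 0.

Purple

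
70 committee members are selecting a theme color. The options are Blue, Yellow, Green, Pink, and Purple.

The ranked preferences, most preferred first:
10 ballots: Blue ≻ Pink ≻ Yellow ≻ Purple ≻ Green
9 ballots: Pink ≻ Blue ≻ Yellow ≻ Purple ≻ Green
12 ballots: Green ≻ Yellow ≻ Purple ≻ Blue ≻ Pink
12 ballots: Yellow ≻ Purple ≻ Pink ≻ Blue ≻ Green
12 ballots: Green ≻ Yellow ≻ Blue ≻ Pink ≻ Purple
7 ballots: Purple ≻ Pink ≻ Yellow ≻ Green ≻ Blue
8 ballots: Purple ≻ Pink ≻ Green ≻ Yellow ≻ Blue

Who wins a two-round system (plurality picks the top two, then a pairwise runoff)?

Round 1 first-place votes: Blue 10, Yellow 12, Green 24, Pink 9, Purple 15. Green and Purple advance.
Runoff: Green is ranked above Purple on 24 ballots, Purple above Green on 46.

Purple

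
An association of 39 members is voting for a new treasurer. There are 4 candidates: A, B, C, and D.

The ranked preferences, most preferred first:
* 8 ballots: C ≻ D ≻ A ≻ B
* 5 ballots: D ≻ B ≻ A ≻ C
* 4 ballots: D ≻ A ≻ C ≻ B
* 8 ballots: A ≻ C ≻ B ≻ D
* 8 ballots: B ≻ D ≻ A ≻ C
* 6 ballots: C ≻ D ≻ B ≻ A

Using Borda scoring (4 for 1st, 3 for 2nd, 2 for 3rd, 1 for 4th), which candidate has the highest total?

A: 8×2 + 5×2 + 4×3 + 8×4 + 8×2 + 6×1 = 92
B: 8×1 + 5×3 + 4×1 + 8×2 + 8×4 + 6×2 = 87
C: 8×4 + 5×1 + 4×2 + 8×3 + 8×1 + 6×4 = 101
D: 8×3 + 5×4 + 4×4 + 8×1 + 8×3 + 6×3 = 110

D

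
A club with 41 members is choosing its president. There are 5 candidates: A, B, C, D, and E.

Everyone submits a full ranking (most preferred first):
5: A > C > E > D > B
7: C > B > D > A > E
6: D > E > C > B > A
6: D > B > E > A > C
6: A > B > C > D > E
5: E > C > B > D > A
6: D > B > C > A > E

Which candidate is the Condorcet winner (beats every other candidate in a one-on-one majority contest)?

C vs A: 24–17
C vs B: 23–18
C vs D: 23–18
C vs E: 24–17
C beats every other candidate.

C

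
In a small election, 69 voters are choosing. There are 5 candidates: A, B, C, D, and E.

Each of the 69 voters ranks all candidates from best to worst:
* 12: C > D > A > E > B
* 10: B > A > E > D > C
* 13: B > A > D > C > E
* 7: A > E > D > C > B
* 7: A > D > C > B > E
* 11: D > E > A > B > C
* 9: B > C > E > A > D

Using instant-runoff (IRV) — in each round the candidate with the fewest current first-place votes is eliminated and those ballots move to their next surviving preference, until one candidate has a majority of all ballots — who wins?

Round 1: A 14, B 32, C 12, D 11, E 0. E eliminated.
Round 2: A 14, B 32, C 12, D 11. D eliminated.
Round 3: A 25, B 32, C 12. C eliminated.
Round 4: A 37, B 32. A has a majority (≥35).

A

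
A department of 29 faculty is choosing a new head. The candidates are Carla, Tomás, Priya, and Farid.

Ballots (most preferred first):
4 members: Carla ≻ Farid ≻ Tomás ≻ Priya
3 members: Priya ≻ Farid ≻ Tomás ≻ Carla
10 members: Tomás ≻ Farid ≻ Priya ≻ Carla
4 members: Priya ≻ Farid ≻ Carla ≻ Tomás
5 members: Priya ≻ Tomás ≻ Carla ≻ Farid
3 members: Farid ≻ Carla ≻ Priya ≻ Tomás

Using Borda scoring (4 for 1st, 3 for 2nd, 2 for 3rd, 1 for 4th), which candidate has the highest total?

Farid

Carla: 4×4 + 3×1 + 10×1 + 4×2 + 5×2 + 3×3 = 56
Tomás: 4×2 + 3×2 + 10×4 + 4×1 + 5×3 + 3×1 = 76
Priya: 4×1 + 3×4 + 10×2 + 4×4 + 5×4 + 3×2 = 78
Farid: 4×3 + 3×3 + 10×3 + 4×3 + 5×1 + 3×4 = 80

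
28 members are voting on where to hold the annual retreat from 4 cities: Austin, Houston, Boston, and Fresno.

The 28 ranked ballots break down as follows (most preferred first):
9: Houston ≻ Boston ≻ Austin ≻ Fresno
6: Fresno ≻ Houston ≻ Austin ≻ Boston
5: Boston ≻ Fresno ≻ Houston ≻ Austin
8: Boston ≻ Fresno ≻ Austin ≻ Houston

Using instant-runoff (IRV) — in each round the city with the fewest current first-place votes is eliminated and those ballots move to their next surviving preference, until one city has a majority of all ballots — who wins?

Houston

Round 1: Austin 0, Houston 9, Boston 13, Fresno 6. Austin eliminated.
Round 2: Houston 9, Boston 13, Fresno 6. Fresno eliminated.
Round 3: Houston 15, Boston 13. Houston has a majority (≥15).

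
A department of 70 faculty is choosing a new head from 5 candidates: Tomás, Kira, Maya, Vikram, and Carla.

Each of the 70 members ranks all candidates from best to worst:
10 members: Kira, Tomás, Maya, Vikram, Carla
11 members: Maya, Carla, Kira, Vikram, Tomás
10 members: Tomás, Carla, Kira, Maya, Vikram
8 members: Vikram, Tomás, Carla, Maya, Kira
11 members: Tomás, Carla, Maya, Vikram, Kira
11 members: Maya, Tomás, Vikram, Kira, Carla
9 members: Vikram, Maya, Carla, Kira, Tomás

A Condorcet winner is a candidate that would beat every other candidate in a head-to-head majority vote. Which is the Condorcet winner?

Tomás vs Kira: 40–30
Tomás vs Maya: 39–31
Tomás vs Vikram: 42–28
Tomás vs Carla: 50–20
Tomás beats every other candidate.

Tomás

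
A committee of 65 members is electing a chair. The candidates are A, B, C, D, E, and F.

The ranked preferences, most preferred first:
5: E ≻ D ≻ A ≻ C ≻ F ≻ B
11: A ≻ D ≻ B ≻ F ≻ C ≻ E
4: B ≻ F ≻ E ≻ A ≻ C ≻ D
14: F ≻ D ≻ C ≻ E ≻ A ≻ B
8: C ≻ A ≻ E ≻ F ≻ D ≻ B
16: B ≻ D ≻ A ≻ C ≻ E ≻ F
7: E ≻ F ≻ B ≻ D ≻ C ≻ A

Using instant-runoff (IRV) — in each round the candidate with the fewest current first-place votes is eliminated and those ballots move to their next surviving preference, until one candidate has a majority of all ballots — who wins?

A

Round 1: A 11, B 20, C 8, D 0, E 12, F 14. D eliminated.
Round 2: A 11, B 20, C 8, E 12, F 14. C eliminated.
Round 3: A 19, B 20, E 12, F 14. E eliminated.
Round 4: A 24, B 20, F 21. B eliminated.
Round 5: A 40, F 25. A has a majority (≥33).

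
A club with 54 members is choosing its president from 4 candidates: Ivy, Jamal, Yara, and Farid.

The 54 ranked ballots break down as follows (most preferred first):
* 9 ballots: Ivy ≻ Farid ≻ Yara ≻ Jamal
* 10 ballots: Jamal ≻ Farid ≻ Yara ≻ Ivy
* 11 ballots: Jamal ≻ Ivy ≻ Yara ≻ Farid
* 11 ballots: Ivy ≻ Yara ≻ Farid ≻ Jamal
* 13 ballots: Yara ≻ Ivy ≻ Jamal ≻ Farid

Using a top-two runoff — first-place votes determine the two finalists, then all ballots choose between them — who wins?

Round 1 first-place votes: Ivy 20, Jamal 21, Yara 13, Farid 0. Jamal and Ivy advance.
Runoff: Jamal is ranked above Ivy on 21 ballots, Ivy above Jamal on 33.

Ivy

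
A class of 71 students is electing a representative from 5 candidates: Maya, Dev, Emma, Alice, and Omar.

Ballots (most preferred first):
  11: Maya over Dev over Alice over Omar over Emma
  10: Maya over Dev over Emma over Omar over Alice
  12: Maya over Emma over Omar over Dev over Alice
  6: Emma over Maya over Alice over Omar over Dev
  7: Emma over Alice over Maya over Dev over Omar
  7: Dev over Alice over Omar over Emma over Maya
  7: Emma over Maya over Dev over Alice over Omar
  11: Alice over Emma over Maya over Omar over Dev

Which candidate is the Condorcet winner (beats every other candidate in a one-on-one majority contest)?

Emma

Emma vs Maya: 38–33
Emma vs Dev: 43–28
Emma vs Alice: 42–29
Emma vs Omar: 53–18
Emma beats every other candidate.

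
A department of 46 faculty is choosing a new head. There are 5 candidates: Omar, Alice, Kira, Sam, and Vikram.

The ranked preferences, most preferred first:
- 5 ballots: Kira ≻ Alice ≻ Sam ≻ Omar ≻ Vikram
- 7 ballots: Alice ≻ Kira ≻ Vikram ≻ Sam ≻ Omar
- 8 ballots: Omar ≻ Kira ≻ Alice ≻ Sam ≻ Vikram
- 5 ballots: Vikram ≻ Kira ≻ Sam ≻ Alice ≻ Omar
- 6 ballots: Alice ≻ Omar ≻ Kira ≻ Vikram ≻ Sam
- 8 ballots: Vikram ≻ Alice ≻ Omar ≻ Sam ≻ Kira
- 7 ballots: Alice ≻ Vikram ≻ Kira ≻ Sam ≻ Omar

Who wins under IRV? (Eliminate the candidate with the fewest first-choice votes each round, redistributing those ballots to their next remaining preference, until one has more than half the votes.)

Alice

Round 1: Omar 8, Alice 20, Kira 5, Sam 0, Vikram 13. Sam eliminated.
Round 2: Omar 8, Alice 20, Kira 5, Vikram 13. Kira eliminated.
Round 3: Omar 8, Alice 25, Vikram 13. Alice has a majority (≥24).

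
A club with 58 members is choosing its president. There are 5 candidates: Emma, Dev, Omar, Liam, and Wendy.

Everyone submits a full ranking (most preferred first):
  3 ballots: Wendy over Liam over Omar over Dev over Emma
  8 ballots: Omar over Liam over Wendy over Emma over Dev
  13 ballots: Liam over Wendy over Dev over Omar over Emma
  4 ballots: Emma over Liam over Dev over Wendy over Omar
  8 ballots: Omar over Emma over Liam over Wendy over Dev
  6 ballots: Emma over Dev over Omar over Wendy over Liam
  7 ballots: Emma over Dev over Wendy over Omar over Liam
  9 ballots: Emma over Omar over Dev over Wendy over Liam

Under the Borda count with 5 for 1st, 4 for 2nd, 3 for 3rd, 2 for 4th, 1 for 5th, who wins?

Emma

Emma: 3×1 + 8×2 + 13×1 + 4×5 + 8×4 + 6×5 + 7×5 + 9×5 = 194
Dev: 3×2 + 8×1 + 13×3 + 4×3 + 8×1 + 6×4 + 7×4 + 9×3 = 152
Omar: 3×3 + 8×5 + 13×2 + 4×1 + 8×5 + 6×3 + 7×2 + 9×4 = 187
Liam: 3×4 + 8×4 + 13×5 + 4×4 + 8×3 + 6×1 + 7×1 + 9×1 = 171
Wendy: 3×5 + 8×3 + 13×4 + 4×2 + 8×2 + 6×2 + 7×3 + 9×2 = 166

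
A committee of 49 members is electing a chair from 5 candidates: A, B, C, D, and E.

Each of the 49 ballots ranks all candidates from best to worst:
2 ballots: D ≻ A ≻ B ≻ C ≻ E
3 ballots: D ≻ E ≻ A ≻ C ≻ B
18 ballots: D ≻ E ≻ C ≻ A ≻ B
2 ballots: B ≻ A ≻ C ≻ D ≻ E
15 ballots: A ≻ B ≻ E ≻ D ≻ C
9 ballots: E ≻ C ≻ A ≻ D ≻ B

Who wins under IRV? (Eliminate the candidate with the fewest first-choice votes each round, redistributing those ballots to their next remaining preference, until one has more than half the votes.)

Round 1: A 15, B 2, C 0, D 23, E 9. C eliminated.
Round 2: A 15, B 2, D 23, E 9. B eliminated.
Round 3: A 17, D 23, E 9. E eliminated.
Round 4: A 26, D 23. A has a majority (≥25).

A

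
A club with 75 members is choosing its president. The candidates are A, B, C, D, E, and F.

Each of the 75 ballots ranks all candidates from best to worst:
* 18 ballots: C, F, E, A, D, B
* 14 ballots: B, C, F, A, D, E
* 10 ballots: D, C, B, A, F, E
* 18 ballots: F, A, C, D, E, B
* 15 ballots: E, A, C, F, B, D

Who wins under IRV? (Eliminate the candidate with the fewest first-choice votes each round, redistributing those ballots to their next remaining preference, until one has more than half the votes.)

C

Round 1: A 0, B 14, C 18, D 10, E 15, F 18. A eliminated.
Round 2: B 14, C 18, D 10, E 15, F 18. D eliminated.
Round 3: B 14, C 28, E 15, F 18. B eliminated.
Round 4: C 42, E 15, F 18. C has a majority (≥38).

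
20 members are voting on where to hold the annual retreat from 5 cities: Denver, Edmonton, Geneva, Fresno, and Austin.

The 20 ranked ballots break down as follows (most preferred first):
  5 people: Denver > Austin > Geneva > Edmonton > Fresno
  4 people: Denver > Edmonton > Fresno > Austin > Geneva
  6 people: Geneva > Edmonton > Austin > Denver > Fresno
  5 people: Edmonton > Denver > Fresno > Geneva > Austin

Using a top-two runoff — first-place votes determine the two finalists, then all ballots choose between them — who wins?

Round 1 first-place votes: Denver 9, Edmonton 5, Geneva 6, Fresno 0, Austin 0. Denver and Geneva advance.
Runoff: Denver is ranked above Geneva on 14 ballots, Geneva above Denver on 6.

Denver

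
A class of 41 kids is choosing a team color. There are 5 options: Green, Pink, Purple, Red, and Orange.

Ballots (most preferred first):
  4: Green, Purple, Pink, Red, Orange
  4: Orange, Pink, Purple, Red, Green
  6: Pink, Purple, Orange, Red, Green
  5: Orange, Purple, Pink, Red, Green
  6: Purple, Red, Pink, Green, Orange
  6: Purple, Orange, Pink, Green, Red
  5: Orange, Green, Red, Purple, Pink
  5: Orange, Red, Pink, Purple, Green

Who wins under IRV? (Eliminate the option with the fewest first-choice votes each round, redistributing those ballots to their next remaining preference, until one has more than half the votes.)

Purple

Round 1: Green 4, Pink 6, Purple 12, Red 0, Orange 19. Red eliminated.
Round 2: Green 4, Pink 6, Purple 12, Orange 19. Green eliminated.
Round 3: Pink 6, Purple 16, Orange 19. Pink eliminated.
Round 4: Purple 22, Orange 19. Purple has a majority (≥21).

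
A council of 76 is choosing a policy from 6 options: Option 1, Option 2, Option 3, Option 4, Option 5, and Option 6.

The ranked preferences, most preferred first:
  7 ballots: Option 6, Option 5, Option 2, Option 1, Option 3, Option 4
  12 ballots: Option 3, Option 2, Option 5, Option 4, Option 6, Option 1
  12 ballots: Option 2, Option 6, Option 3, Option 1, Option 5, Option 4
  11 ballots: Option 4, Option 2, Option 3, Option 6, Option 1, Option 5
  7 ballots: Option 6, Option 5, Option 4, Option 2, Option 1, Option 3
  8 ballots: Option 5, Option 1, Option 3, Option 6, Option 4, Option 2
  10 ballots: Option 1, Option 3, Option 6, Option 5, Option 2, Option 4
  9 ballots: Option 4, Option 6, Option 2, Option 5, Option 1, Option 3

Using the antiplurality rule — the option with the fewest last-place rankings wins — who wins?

Option 6

Last-place votes: Option 1 12, Option 2 8, Option 3 16, Option 4 29, Option 5 11, Option 6 0.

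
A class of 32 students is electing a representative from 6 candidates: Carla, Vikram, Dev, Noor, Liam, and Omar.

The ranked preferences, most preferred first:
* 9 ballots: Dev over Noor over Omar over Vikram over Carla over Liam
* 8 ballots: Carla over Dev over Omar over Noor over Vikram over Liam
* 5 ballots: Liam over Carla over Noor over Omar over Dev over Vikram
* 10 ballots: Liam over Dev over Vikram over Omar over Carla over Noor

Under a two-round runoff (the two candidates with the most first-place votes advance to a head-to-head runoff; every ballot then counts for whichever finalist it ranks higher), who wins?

Dev

Round 1 first-place votes: Carla 8, Vikram 0, Dev 9, Noor 0, Liam 15, Omar 0. Liam and Dev advance.
Runoff: Liam is ranked above Dev on 15 ballots, Dev above Liam on 17.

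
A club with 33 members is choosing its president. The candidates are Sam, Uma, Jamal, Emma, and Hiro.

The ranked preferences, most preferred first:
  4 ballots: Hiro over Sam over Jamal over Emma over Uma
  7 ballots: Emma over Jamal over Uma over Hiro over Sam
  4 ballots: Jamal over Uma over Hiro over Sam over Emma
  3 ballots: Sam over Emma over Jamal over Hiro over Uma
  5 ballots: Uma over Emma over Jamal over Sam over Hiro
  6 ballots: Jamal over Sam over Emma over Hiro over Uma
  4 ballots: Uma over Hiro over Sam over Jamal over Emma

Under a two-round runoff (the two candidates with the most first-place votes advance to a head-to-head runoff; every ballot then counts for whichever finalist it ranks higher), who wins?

Jamal

Round 1 first-place votes: Sam 3, Uma 9, Jamal 10, Emma 7, Hiro 4. Jamal and Uma advance.
Runoff: Jamal is ranked above Uma on 24 ballots, Uma above Jamal on 9.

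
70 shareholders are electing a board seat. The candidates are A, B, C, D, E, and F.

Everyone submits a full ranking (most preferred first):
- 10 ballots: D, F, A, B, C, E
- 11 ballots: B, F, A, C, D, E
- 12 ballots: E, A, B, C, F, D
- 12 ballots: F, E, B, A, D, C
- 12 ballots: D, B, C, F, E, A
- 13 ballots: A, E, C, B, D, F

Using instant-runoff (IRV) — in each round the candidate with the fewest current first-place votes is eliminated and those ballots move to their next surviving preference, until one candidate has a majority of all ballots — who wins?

Round 1: A 13, B 11, C 0, D 22, E 12, F 12. C eliminated.
Round 2: A 13, B 11, D 22, E 12, F 12. B eliminated.
Round 3: A 13, D 22, E 12, F 23. E eliminated.
Round 4: A 25, D 22, F 23. D eliminated.
Round 5: A 25, F 45. F has a majority (≥36).

F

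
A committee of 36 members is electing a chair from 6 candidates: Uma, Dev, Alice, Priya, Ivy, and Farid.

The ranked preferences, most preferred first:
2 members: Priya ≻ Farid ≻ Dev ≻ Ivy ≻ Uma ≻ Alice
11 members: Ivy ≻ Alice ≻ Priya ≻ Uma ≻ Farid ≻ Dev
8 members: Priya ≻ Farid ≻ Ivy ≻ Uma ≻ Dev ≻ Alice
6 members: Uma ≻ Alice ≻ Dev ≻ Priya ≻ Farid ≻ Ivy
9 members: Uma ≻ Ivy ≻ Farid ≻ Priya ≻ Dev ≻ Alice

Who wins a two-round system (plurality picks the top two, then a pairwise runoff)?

Round 1 first-place votes: Uma 15, Dev 0, Alice 0, Priya 10, Ivy 11, Farid 0. Uma and Ivy advance.
Runoff: Uma is ranked above Ivy on 15 ballots, Ivy above Uma on 21.

Ivy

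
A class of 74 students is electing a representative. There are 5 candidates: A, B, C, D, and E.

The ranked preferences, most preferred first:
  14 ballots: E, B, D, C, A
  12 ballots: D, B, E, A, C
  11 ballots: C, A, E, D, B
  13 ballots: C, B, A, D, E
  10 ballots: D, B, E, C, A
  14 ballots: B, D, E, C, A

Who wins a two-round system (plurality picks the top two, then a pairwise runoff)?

D

Round 1 first-place votes: A 0, B 14, C 24, D 22, E 14. C and D advance.
Runoff: C is ranked above D on 24 ballots, D above C on 50.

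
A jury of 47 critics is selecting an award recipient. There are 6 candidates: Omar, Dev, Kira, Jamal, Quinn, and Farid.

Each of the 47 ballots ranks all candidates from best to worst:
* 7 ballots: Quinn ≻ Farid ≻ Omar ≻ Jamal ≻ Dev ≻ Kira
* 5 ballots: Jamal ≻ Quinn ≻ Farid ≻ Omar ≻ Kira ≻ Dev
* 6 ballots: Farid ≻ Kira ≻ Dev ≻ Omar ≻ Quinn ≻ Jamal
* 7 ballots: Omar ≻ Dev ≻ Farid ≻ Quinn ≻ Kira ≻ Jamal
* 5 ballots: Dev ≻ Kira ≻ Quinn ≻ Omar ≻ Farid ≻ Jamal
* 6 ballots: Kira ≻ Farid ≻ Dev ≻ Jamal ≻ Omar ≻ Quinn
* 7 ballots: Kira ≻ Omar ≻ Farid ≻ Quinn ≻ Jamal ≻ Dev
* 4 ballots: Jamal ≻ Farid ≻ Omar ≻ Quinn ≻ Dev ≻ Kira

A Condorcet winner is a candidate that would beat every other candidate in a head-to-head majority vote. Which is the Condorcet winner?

Farid vs Omar: 28–19
Farid vs Dev: 35–12
Farid vs Kira: 29–18
Farid vs Jamal: 38–9
Farid vs Quinn: 30–17
Farid beats every other candidate.

Farid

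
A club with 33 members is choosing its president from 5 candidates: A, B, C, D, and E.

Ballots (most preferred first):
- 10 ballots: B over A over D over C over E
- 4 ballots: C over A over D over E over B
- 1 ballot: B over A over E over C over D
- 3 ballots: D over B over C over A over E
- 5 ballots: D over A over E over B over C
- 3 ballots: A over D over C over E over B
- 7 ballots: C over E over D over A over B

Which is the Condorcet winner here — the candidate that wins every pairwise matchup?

A vs B: 19–14
A vs C: 19–14
A vs D: 18–15
A vs E: 26–7
A beats every other candidate.

A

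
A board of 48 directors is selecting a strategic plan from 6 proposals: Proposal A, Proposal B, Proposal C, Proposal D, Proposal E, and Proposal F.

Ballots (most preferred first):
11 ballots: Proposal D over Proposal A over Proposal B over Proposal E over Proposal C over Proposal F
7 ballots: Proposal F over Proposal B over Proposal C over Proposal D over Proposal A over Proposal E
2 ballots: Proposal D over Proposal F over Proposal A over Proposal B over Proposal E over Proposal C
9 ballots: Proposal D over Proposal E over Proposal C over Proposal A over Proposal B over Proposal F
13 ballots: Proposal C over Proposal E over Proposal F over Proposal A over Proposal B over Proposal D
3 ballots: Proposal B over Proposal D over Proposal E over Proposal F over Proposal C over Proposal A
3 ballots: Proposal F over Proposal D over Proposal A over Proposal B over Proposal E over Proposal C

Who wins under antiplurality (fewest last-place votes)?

Last-place votes: Proposal A 3, Proposal B 0, Proposal C 5, Proposal D 13, Proposal E 7, Proposal F 20.

Proposal B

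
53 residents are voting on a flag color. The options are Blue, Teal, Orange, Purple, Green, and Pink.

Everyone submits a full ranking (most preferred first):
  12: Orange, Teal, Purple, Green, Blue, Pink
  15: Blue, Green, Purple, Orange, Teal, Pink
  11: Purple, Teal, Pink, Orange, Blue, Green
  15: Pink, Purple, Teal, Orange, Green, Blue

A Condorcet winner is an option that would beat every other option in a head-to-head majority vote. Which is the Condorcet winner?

Purple

Purple vs Blue: 38–15
Purple vs Teal: 41–12
Purple vs Orange: 41–12
Purple vs Green: 38–15
Purple vs Pink: 38–15
Purple beats every other option.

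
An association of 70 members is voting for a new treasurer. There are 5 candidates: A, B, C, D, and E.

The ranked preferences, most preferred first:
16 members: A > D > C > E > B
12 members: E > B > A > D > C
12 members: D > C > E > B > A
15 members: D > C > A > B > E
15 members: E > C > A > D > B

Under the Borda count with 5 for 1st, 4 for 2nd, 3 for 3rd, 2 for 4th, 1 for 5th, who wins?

D

A: 16×5 + 12×3 + 12×1 + 15×3 + 15×3 = 218
B: 16×1 + 12×4 + 12×2 + 15×2 + 15×1 = 133
C: 16×3 + 12×1 + 12×4 + 15×4 + 15×4 = 228
D: 16×4 + 12×2 + 12×5 + 15×5 + 15×2 = 253
E: 16×2 + 12×5 + 12×3 + 15×1 + 15×5 = 218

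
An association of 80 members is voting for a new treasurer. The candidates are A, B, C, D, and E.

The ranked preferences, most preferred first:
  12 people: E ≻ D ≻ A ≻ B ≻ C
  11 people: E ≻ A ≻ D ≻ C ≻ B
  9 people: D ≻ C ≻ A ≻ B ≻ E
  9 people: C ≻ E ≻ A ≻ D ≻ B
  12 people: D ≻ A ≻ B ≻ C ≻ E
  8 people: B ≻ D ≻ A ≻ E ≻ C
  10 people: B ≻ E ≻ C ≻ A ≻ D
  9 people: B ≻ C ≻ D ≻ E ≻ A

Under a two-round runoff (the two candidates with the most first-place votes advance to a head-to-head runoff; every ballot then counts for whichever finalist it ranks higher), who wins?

B

Round 1 first-place votes: A 0, B 27, C 9, D 21, E 23. B and E advance.
Runoff: B is ranked above E on 48 ballots, E above B on 32.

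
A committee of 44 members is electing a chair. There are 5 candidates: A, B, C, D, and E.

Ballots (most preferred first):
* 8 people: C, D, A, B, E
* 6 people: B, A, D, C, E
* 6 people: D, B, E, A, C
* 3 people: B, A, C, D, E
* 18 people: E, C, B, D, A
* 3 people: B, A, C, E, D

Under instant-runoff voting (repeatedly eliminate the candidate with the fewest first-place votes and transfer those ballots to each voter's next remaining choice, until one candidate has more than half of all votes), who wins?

Round 1: A 0, B 12, C 8, D 6, E 18. A eliminated.
Round 2: B 12, C 8, D 6, E 18. D eliminated.
Round 3: B 18, C 8, E 18. C eliminated.
Round 4: B 26, E 18. B has a majority (≥23).

B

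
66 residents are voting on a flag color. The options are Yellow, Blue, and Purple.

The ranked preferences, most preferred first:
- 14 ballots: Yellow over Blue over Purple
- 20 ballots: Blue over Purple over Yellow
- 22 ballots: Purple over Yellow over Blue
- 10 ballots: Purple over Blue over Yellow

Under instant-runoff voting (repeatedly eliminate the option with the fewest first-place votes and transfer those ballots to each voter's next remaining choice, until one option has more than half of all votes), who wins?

Blue

Round 1: Yellow 14, Blue 20, Purple 32. Yellow eliminated.
Round 2: Blue 34, Purple 32. Blue has a majority (≥34).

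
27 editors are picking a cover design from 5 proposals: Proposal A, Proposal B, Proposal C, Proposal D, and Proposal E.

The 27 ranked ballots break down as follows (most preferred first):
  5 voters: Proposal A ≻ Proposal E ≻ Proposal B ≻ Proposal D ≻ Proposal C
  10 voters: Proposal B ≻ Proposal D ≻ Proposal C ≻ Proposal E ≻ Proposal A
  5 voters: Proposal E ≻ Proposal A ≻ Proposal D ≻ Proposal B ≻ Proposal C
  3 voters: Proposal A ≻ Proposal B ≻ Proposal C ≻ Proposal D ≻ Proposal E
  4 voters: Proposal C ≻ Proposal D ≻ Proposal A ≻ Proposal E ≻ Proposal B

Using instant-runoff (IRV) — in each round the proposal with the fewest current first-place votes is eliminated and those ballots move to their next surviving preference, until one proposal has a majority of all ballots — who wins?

Round 1: Proposal A 8, Proposal B 10, Proposal C 4, Proposal D 0, Proposal E 5. Proposal D eliminated.
Round 2: Proposal A 8, Proposal B 10, Proposal C 4, Proposal E 5. Proposal C eliminated.
Round 3: Proposal A 12, Proposal B 10, Proposal E 5. Proposal E eliminated.
Round 4: Proposal A 17, Proposal B 10. Proposal A has a majority (≥14).

Proposal A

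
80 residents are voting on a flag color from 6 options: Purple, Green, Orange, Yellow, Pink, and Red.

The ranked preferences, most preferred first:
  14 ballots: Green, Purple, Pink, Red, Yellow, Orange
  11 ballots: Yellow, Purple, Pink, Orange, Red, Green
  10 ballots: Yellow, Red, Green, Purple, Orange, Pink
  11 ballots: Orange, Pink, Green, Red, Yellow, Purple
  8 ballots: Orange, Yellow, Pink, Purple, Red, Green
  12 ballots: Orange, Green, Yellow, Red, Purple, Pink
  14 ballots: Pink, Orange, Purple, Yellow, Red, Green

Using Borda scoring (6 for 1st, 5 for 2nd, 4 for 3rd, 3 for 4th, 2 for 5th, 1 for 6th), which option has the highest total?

Orange

Purple: 14×5 + 11×5 + 10×3 + 11×1 + 8×3 + 12×2 + 14×4 = 270
Green: 14×6 + 11×1 + 10×4 + 11×4 + 8×1 + 12×5 + 14×1 = 261
Orange: 14×1 + 11×3 + 10×2 + 11×6 + 8×6 + 12×6 + 14×5 = 323
Yellow: 14×2 + 11×6 + 10×6 + 11×2 + 8×5 + 12×4 + 14×3 = 306
Pink: 14×4 + 11×4 + 10×1 + 11×5 + 8×4 + 12×1 + 14×6 = 293
Red: 14×3 + 11×2 + 10×5 + 11×3 + 8×2 + 12×3 + 14×2 = 227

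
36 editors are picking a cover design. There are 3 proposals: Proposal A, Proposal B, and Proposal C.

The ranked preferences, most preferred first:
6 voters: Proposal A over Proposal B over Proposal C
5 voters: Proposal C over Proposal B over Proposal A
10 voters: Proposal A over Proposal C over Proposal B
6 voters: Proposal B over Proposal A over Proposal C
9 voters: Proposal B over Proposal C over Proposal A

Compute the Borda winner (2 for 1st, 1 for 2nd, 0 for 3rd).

Proposal A: 6×2 + 5×0 + 10×2 + 6×1 + 9×0 = 38
Proposal B: 6×1 + 5×1 + 10×0 + 6×2 + 9×2 = 41
Proposal C: 6×0 + 5×2 + 10×1 + 6×0 + 9×1 = 29

Proposal B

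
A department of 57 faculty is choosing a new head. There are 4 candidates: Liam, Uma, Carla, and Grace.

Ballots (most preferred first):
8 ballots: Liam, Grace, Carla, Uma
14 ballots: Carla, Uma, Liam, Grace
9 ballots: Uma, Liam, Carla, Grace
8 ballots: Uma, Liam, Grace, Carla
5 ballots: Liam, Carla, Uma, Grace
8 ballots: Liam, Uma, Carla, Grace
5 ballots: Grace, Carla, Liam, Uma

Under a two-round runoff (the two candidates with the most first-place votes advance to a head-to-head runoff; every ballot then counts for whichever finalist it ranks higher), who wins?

Round 1 first-place votes: Liam 21, Uma 17, Carla 14, Grace 5. Liam and Uma advance.
Runoff: Liam is ranked above Uma on 26 ballots, Uma above Liam on 31.

Uma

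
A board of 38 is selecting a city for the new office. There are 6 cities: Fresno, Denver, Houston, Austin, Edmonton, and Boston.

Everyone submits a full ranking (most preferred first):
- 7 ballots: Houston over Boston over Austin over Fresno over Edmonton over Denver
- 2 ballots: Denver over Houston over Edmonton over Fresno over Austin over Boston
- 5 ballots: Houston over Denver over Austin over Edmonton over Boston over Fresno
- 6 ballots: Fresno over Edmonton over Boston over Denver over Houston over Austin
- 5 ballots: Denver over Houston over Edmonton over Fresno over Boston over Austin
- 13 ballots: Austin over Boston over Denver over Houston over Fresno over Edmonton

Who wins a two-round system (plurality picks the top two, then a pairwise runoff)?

Houston

Round 1 first-place votes: Fresno 6, Denver 7, Houston 12, Austin 13, Edmonton 0, Boston 0. Austin and Houston advance.
Runoff: Austin is ranked above Houston on 13 ballots, Houston above Austin on 25.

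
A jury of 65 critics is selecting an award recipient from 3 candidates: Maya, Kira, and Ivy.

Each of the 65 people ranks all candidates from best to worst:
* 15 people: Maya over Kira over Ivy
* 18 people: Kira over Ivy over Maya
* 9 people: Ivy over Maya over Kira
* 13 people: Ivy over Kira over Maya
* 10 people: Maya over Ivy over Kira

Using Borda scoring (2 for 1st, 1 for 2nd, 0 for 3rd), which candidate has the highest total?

Ivy

Maya: 15×2 + 18×0 + 9×1 + 13×0 + 10×2 = 59
Kira: 15×1 + 18×2 + 9×0 + 13×1 + 10×0 = 64
Ivy: 15×0 + 18×1 + 9×2 + 13×2 + 10×1 = 72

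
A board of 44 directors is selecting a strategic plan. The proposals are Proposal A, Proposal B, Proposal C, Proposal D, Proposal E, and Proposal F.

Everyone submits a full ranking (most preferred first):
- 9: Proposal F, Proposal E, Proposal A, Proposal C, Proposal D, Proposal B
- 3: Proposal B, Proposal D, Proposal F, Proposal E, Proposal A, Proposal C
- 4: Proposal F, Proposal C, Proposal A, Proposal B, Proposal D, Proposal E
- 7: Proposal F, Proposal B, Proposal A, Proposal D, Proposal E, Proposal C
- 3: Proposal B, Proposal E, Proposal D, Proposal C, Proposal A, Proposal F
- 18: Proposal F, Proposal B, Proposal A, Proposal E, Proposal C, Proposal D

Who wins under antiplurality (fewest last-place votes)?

Proposal A

Last-place votes: Proposal A 0, Proposal B 9, Proposal C 10, Proposal D 18, Proposal E 4, Proposal F 3.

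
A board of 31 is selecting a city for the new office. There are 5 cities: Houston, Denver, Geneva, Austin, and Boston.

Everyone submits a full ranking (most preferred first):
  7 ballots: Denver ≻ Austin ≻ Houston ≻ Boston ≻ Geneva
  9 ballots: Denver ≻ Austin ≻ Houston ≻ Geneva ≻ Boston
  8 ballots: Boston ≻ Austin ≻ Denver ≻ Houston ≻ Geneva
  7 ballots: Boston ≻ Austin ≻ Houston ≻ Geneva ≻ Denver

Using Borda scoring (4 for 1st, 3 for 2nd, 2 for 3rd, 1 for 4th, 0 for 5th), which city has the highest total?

Austin

Houston: 7×2 + 9×2 + 8×1 + 7×2 = 54
Denver: 7×4 + 9×4 + 8×2 + 7×0 = 80
Geneva: 7×0 + 9×1 + 8×0 + 7×1 = 16
Austin: 7×3 + 9×3 + 8×3 + 7×3 = 93
Boston: 7×1 + 9×0 + 8×4 + 7×4 = 67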